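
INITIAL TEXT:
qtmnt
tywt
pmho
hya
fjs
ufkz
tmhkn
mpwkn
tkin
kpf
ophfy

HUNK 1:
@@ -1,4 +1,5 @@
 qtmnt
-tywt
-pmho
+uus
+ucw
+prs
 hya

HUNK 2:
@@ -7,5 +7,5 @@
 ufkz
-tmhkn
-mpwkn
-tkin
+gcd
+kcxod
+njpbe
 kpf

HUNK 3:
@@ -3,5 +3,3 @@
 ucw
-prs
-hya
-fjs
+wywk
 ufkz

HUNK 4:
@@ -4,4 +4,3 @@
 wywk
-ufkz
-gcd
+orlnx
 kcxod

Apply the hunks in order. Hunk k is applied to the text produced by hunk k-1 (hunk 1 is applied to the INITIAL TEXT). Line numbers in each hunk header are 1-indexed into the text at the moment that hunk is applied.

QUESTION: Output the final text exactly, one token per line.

Answer: qtmnt
uus
ucw
wywk
orlnx
kcxod
njpbe
kpf
ophfy

Derivation:
Hunk 1: at line 1 remove [tywt,pmho] add [uus,ucw,prs] -> 12 lines: qtmnt uus ucw prs hya fjs ufkz tmhkn mpwkn tkin kpf ophfy
Hunk 2: at line 7 remove [tmhkn,mpwkn,tkin] add [gcd,kcxod,njpbe] -> 12 lines: qtmnt uus ucw prs hya fjs ufkz gcd kcxod njpbe kpf ophfy
Hunk 3: at line 3 remove [prs,hya,fjs] add [wywk] -> 10 lines: qtmnt uus ucw wywk ufkz gcd kcxod njpbe kpf ophfy
Hunk 4: at line 4 remove [ufkz,gcd] add [orlnx] -> 9 lines: qtmnt uus ucw wywk orlnx kcxod njpbe kpf ophfy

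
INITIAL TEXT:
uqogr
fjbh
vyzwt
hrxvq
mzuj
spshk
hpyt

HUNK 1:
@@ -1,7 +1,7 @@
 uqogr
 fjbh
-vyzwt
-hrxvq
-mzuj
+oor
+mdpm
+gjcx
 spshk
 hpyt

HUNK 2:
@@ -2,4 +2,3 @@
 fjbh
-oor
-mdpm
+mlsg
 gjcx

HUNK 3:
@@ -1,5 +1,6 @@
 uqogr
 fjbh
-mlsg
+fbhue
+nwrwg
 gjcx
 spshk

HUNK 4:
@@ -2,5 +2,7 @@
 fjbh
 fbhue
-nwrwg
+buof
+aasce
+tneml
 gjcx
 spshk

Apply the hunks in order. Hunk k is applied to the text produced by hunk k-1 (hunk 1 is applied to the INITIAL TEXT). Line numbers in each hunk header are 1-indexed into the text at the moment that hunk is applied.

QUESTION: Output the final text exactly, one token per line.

Answer: uqogr
fjbh
fbhue
buof
aasce
tneml
gjcx
spshk
hpyt

Derivation:
Hunk 1: at line 1 remove [vyzwt,hrxvq,mzuj] add [oor,mdpm,gjcx] -> 7 lines: uqogr fjbh oor mdpm gjcx spshk hpyt
Hunk 2: at line 2 remove [oor,mdpm] add [mlsg] -> 6 lines: uqogr fjbh mlsg gjcx spshk hpyt
Hunk 3: at line 1 remove [mlsg] add [fbhue,nwrwg] -> 7 lines: uqogr fjbh fbhue nwrwg gjcx spshk hpyt
Hunk 4: at line 2 remove [nwrwg] add [buof,aasce,tneml] -> 9 lines: uqogr fjbh fbhue buof aasce tneml gjcx spshk hpyt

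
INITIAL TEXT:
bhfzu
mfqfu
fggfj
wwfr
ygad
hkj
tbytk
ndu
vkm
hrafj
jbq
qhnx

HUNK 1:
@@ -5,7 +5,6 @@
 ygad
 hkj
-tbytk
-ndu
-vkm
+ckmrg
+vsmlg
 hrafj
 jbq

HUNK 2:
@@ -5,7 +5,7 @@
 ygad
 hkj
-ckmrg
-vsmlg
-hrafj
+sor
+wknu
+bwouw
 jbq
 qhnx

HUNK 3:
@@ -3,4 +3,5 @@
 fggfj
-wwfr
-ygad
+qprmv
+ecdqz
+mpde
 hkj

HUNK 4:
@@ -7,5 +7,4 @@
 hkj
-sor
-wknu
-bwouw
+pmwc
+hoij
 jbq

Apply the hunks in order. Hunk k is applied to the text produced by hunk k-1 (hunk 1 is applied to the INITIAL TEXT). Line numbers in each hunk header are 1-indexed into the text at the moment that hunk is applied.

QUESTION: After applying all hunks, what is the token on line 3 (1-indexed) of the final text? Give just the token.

Hunk 1: at line 5 remove [tbytk,ndu,vkm] add [ckmrg,vsmlg] -> 11 lines: bhfzu mfqfu fggfj wwfr ygad hkj ckmrg vsmlg hrafj jbq qhnx
Hunk 2: at line 5 remove [ckmrg,vsmlg,hrafj] add [sor,wknu,bwouw] -> 11 lines: bhfzu mfqfu fggfj wwfr ygad hkj sor wknu bwouw jbq qhnx
Hunk 3: at line 3 remove [wwfr,ygad] add [qprmv,ecdqz,mpde] -> 12 lines: bhfzu mfqfu fggfj qprmv ecdqz mpde hkj sor wknu bwouw jbq qhnx
Hunk 4: at line 7 remove [sor,wknu,bwouw] add [pmwc,hoij] -> 11 lines: bhfzu mfqfu fggfj qprmv ecdqz mpde hkj pmwc hoij jbq qhnx
Final line 3: fggfj

Answer: fggfj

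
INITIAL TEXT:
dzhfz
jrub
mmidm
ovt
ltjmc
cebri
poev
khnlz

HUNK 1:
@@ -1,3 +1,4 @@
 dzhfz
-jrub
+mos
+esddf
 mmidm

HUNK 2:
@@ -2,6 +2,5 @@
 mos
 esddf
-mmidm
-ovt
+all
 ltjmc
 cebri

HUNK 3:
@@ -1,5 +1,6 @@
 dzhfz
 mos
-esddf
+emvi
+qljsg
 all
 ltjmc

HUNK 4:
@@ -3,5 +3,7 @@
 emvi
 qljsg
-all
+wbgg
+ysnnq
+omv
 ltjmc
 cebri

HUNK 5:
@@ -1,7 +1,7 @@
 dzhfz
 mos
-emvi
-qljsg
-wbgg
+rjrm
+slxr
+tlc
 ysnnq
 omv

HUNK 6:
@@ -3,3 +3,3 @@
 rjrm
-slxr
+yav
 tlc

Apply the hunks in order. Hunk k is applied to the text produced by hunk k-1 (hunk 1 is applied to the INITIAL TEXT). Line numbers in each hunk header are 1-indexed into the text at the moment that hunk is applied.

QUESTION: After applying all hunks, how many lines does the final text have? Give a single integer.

Hunk 1: at line 1 remove [jrub] add [mos,esddf] -> 9 lines: dzhfz mos esddf mmidm ovt ltjmc cebri poev khnlz
Hunk 2: at line 2 remove [mmidm,ovt] add [all] -> 8 lines: dzhfz mos esddf all ltjmc cebri poev khnlz
Hunk 3: at line 1 remove [esddf] add [emvi,qljsg] -> 9 lines: dzhfz mos emvi qljsg all ltjmc cebri poev khnlz
Hunk 4: at line 3 remove [all] add [wbgg,ysnnq,omv] -> 11 lines: dzhfz mos emvi qljsg wbgg ysnnq omv ltjmc cebri poev khnlz
Hunk 5: at line 1 remove [emvi,qljsg,wbgg] add [rjrm,slxr,tlc] -> 11 lines: dzhfz mos rjrm slxr tlc ysnnq omv ltjmc cebri poev khnlz
Hunk 6: at line 3 remove [slxr] add [yav] -> 11 lines: dzhfz mos rjrm yav tlc ysnnq omv ltjmc cebri poev khnlz
Final line count: 11

Answer: 11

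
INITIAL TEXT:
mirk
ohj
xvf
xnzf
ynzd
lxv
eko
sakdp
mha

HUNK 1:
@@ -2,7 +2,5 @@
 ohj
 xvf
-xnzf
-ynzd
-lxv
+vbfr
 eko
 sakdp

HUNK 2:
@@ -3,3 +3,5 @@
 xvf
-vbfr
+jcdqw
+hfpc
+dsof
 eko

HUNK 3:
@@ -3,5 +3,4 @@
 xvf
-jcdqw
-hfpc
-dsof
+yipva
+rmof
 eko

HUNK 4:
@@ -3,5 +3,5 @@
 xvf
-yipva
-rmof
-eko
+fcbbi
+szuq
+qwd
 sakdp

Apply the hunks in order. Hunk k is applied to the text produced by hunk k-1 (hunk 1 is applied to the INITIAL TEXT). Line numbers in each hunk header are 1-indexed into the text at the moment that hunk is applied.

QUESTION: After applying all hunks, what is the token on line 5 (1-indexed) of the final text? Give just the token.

Answer: szuq

Derivation:
Hunk 1: at line 2 remove [xnzf,ynzd,lxv] add [vbfr] -> 7 lines: mirk ohj xvf vbfr eko sakdp mha
Hunk 2: at line 3 remove [vbfr] add [jcdqw,hfpc,dsof] -> 9 lines: mirk ohj xvf jcdqw hfpc dsof eko sakdp mha
Hunk 3: at line 3 remove [jcdqw,hfpc,dsof] add [yipva,rmof] -> 8 lines: mirk ohj xvf yipva rmof eko sakdp mha
Hunk 4: at line 3 remove [yipva,rmof,eko] add [fcbbi,szuq,qwd] -> 8 lines: mirk ohj xvf fcbbi szuq qwd sakdp mha
Final line 5: szuq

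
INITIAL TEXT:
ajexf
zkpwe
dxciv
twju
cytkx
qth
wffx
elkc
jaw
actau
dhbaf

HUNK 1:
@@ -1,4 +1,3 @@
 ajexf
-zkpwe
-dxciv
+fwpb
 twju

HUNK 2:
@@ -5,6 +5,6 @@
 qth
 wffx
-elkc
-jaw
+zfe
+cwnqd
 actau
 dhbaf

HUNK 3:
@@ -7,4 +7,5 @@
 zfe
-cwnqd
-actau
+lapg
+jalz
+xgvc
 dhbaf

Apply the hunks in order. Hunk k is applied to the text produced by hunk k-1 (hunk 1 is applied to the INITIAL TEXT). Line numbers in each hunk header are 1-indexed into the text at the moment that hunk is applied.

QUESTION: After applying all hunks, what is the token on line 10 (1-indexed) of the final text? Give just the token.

Hunk 1: at line 1 remove [zkpwe,dxciv] add [fwpb] -> 10 lines: ajexf fwpb twju cytkx qth wffx elkc jaw actau dhbaf
Hunk 2: at line 5 remove [elkc,jaw] add [zfe,cwnqd] -> 10 lines: ajexf fwpb twju cytkx qth wffx zfe cwnqd actau dhbaf
Hunk 3: at line 7 remove [cwnqd,actau] add [lapg,jalz,xgvc] -> 11 lines: ajexf fwpb twju cytkx qth wffx zfe lapg jalz xgvc dhbaf
Final line 10: xgvc

Answer: xgvc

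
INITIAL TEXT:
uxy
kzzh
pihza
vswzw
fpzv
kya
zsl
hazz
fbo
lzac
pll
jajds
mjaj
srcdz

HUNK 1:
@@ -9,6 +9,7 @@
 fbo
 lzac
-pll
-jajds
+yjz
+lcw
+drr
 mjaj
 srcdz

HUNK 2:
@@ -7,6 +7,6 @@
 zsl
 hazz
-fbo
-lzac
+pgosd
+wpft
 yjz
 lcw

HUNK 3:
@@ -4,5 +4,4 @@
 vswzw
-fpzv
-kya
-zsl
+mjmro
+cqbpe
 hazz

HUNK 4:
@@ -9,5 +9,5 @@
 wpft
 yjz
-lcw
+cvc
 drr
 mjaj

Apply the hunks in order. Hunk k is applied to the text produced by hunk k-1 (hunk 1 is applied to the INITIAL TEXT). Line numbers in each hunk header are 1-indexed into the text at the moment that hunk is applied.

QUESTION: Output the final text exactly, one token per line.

Answer: uxy
kzzh
pihza
vswzw
mjmro
cqbpe
hazz
pgosd
wpft
yjz
cvc
drr
mjaj
srcdz

Derivation:
Hunk 1: at line 9 remove [pll,jajds] add [yjz,lcw,drr] -> 15 lines: uxy kzzh pihza vswzw fpzv kya zsl hazz fbo lzac yjz lcw drr mjaj srcdz
Hunk 2: at line 7 remove [fbo,lzac] add [pgosd,wpft] -> 15 lines: uxy kzzh pihza vswzw fpzv kya zsl hazz pgosd wpft yjz lcw drr mjaj srcdz
Hunk 3: at line 4 remove [fpzv,kya,zsl] add [mjmro,cqbpe] -> 14 lines: uxy kzzh pihza vswzw mjmro cqbpe hazz pgosd wpft yjz lcw drr mjaj srcdz
Hunk 4: at line 9 remove [lcw] add [cvc] -> 14 lines: uxy kzzh pihza vswzw mjmro cqbpe hazz pgosd wpft yjz cvc drr mjaj srcdz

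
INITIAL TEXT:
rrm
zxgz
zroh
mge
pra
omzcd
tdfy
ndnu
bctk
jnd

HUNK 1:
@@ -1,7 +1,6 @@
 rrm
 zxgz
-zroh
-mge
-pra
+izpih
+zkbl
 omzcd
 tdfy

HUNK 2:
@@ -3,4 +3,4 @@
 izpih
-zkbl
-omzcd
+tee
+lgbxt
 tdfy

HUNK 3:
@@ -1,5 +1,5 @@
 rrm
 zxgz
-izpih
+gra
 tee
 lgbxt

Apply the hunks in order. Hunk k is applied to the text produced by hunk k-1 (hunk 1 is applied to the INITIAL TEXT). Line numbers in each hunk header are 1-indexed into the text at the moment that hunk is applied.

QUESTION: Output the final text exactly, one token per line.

Hunk 1: at line 1 remove [zroh,mge,pra] add [izpih,zkbl] -> 9 lines: rrm zxgz izpih zkbl omzcd tdfy ndnu bctk jnd
Hunk 2: at line 3 remove [zkbl,omzcd] add [tee,lgbxt] -> 9 lines: rrm zxgz izpih tee lgbxt tdfy ndnu bctk jnd
Hunk 3: at line 1 remove [izpih] add [gra] -> 9 lines: rrm zxgz gra tee lgbxt tdfy ndnu bctk jnd

Answer: rrm
zxgz
gra
tee
lgbxt
tdfy
ndnu
bctk
jnd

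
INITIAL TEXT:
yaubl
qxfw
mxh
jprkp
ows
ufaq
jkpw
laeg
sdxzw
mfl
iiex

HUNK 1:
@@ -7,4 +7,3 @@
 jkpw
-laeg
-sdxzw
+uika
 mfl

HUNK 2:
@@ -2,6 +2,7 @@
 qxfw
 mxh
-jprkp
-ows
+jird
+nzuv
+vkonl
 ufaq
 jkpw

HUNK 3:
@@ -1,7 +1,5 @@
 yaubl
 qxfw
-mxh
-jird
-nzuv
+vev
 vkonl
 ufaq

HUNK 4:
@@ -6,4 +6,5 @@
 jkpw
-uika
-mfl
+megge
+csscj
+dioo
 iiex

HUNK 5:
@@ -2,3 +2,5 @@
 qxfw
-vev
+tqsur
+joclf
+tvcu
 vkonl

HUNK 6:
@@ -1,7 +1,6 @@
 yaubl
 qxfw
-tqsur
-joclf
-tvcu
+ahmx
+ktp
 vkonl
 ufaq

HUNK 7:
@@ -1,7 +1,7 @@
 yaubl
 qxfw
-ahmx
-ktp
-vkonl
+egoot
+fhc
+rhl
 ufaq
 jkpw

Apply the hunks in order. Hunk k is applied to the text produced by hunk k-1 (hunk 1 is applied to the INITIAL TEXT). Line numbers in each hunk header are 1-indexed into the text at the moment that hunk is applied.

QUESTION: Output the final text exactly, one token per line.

Hunk 1: at line 7 remove [laeg,sdxzw] add [uika] -> 10 lines: yaubl qxfw mxh jprkp ows ufaq jkpw uika mfl iiex
Hunk 2: at line 2 remove [jprkp,ows] add [jird,nzuv,vkonl] -> 11 lines: yaubl qxfw mxh jird nzuv vkonl ufaq jkpw uika mfl iiex
Hunk 3: at line 1 remove [mxh,jird,nzuv] add [vev] -> 9 lines: yaubl qxfw vev vkonl ufaq jkpw uika mfl iiex
Hunk 4: at line 6 remove [uika,mfl] add [megge,csscj,dioo] -> 10 lines: yaubl qxfw vev vkonl ufaq jkpw megge csscj dioo iiex
Hunk 5: at line 2 remove [vev] add [tqsur,joclf,tvcu] -> 12 lines: yaubl qxfw tqsur joclf tvcu vkonl ufaq jkpw megge csscj dioo iiex
Hunk 6: at line 1 remove [tqsur,joclf,tvcu] add [ahmx,ktp] -> 11 lines: yaubl qxfw ahmx ktp vkonl ufaq jkpw megge csscj dioo iiex
Hunk 7: at line 1 remove [ahmx,ktp,vkonl] add [egoot,fhc,rhl] -> 11 lines: yaubl qxfw egoot fhc rhl ufaq jkpw megge csscj dioo iiex

Answer: yaubl
qxfw
egoot
fhc
rhl
ufaq
jkpw
megge
csscj
dioo
iiex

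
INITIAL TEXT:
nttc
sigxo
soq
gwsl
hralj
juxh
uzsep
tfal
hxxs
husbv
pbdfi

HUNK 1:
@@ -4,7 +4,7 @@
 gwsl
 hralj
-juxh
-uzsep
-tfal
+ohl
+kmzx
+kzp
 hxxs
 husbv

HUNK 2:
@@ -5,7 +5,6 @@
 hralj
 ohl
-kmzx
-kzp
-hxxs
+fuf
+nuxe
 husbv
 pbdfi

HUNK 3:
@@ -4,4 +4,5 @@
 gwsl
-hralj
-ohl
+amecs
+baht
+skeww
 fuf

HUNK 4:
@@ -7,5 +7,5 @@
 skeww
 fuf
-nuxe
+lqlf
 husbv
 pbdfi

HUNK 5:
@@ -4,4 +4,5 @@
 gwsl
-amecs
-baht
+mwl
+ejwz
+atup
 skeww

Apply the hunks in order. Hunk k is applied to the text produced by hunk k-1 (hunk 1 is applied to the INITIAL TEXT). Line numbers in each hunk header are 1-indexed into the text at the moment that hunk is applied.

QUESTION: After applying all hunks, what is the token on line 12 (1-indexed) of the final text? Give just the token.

Answer: pbdfi

Derivation:
Hunk 1: at line 4 remove [juxh,uzsep,tfal] add [ohl,kmzx,kzp] -> 11 lines: nttc sigxo soq gwsl hralj ohl kmzx kzp hxxs husbv pbdfi
Hunk 2: at line 5 remove [kmzx,kzp,hxxs] add [fuf,nuxe] -> 10 lines: nttc sigxo soq gwsl hralj ohl fuf nuxe husbv pbdfi
Hunk 3: at line 4 remove [hralj,ohl] add [amecs,baht,skeww] -> 11 lines: nttc sigxo soq gwsl amecs baht skeww fuf nuxe husbv pbdfi
Hunk 4: at line 7 remove [nuxe] add [lqlf] -> 11 lines: nttc sigxo soq gwsl amecs baht skeww fuf lqlf husbv pbdfi
Hunk 5: at line 4 remove [amecs,baht] add [mwl,ejwz,atup] -> 12 lines: nttc sigxo soq gwsl mwl ejwz atup skeww fuf lqlf husbv pbdfi
Final line 12: pbdfi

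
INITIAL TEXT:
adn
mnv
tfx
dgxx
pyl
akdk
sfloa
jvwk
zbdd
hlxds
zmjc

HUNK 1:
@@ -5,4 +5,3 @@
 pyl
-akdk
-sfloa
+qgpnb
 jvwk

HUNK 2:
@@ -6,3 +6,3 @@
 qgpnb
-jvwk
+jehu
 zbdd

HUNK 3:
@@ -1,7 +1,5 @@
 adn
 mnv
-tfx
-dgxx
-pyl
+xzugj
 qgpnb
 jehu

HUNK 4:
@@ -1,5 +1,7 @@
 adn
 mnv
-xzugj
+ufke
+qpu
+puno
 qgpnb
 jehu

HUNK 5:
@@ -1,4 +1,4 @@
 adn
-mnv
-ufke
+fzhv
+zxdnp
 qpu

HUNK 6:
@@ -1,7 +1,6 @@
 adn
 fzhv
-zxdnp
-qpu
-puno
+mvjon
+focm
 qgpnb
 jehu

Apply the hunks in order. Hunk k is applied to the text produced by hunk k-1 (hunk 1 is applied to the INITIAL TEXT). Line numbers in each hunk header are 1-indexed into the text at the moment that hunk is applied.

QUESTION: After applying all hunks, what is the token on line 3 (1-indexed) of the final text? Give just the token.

Answer: mvjon

Derivation:
Hunk 1: at line 5 remove [akdk,sfloa] add [qgpnb] -> 10 lines: adn mnv tfx dgxx pyl qgpnb jvwk zbdd hlxds zmjc
Hunk 2: at line 6 remove [jvwk] add [jehu] -> 10 lines: adn mnv tfx dgxx pyl qgpnb jehu zbdd hlxds zmjc
Hunk 3: at line 1 remove [tfx,dgxx,pyl] add [xzugj] -> 8 lines: adn mnv xzugj qgpnb jehu zbdd hlxds zmjc
Hunk 4: at line 1 remove [xzugj] add [ufke,qpu,puno] -> 10 lines: adn mnv ufke qpu puno qgpnb jehu zbdd hlxds zmjc
Hunk 5: at line 1 remove [mnv,ufke] add [fzhv,zxdnp] -> 10 lines: adn fzhv zxdnp qpu puno qgpnb jehu zbdd hlxds zmjc
Hunk 6: at line 1 remove [zxdnp,qpu,puno] add [mvjon,focm] -> 9 lines: adn fzhv mvjon focm qgpnb jehu zbdd hlxds zmjc
Final line 3: mvjon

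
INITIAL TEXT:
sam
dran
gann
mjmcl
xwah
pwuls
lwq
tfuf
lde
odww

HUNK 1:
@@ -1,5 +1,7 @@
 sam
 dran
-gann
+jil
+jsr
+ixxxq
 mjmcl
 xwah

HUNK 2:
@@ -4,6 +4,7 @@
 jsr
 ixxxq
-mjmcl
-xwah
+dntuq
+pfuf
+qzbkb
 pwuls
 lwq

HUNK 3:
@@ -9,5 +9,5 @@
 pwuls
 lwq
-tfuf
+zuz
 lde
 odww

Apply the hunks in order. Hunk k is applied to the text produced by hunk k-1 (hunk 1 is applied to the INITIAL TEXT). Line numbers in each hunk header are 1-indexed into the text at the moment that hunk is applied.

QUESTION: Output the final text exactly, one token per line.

Hunk 1: at line 1 remove [gann] add [jil,jsr,ixxxq] -> 12 lines: sam dran jil jsr ixxxq mjmcl xwah pwuls lwq tfuf lde odww
Hunk 2: at line 4 remove [mjmcl,xwah] add [dntuq,pfuf,qzbkb] -> 13 lines: sam dran jil jsr ixxxq dntuq pfuf qzbkb pwuls lwq tfuf lde odww
Hunk 3: at line 9 remove [tfuf] add [zuz] -> 13 lines: sam dran jil jsr ixxxq dntuq pfuf qzbkb pwuls lwq zuz lde odww

Answer: sam
dran
jil
jsr
ixxxq
dntuq
pfuf
qzbkb
pwuls
lwq
zuz
lde
odww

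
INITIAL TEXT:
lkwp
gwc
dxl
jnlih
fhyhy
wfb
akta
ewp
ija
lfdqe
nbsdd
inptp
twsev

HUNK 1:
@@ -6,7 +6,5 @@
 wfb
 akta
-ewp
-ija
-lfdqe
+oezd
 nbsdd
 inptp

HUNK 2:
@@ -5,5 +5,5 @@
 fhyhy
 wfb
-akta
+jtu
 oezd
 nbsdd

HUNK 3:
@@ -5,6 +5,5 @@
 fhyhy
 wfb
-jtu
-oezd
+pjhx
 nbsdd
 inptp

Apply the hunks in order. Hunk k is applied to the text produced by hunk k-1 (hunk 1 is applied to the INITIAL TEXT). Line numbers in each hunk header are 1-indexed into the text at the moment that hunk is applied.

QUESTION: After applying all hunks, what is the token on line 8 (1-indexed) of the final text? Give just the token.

Answer: nbsdd

Derivation:
Hunk 1: at line 6 remove [ewp,ija,lfdqe] add [oezd] -> 11 lines: lkwp gwc dxl jnlih fhyhy wfb akta oezd nbsdd inptp twsev
Hunk 2: at line 5 remove [akta] add [jtu] -> 11 lines: lkwp gwc dxl jnlih fhyhy wfb jtu oezd nbsdd inptp twsev
Hunk 3: at line 5 remove [jtu,oezd] add [pjhx] -> 10 lines: lkwp gwc dxl jnlih fhyhy wfb pjhx nbsdd inptp twsev
Final line 8: nbsdd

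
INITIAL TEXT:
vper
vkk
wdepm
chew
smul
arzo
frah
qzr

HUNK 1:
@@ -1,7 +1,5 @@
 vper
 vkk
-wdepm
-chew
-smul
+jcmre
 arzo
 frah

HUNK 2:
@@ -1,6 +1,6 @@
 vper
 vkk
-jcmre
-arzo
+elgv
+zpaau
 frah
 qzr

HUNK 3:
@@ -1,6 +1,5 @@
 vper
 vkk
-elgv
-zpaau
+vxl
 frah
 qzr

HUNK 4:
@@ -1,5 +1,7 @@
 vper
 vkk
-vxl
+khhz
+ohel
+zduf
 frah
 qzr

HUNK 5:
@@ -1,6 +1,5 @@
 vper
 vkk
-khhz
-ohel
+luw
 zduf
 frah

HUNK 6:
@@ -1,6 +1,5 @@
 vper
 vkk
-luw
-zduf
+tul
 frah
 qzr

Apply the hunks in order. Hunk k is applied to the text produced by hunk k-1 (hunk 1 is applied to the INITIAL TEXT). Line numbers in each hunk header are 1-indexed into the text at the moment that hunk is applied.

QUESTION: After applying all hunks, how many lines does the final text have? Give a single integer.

Hunk 1: at line 1 remove [wdepm,chew,smul] add [jcmre] -> 6 lines: vper vkk jcmre arzo frah qzr
Hunk 2: at line 1 remove [jcmre,arzo] add [elgv,zpaau] -> 6 lines: vper vkk elgv zpaau frah qzr
Hunk 3: at line 1 remove [elgv,zpaau] add [vxl] -> 5 lines: vper vkk vxl frah qzr
Hunk 4: at line 1 remove [vxl] add [khhz,ohel,zduf] -> 7 lines: vper vkk khhz ohel zduf frah qzr
Hunk 5: at line 1 remove [khhz,ohel] add [luw] -> 6 lines: vper vkk luw zduf frah qzr
Hunk 6: at line 1 remove [luw,zduf] add [tul] -> 5 lines: vper vkk tul frah qzr
Final line count: 5

Answer: 5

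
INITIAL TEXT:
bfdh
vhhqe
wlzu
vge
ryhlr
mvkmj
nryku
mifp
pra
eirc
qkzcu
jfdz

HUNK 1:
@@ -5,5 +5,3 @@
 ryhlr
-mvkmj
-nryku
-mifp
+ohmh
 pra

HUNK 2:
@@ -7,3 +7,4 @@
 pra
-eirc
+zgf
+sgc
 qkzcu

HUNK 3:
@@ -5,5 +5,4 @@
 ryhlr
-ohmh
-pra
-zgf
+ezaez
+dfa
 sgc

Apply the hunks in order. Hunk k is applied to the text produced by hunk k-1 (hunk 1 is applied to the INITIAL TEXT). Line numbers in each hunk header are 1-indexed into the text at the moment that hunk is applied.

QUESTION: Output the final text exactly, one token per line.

Answer: bfdh
vhhqe
wlzu
vge
ryhlr
ezaez
dfa
sgc
qkzcu
jfdz

Derivation:
Hunk 1: at line 5 remove [mvkmj,nryku,mifp] add [ohmh] -> 10 lines: bfdh vhhqe wlzu vge ryhlr ohmh pra eirc qkzcu jfdz
Hunk 2: at line 7 remove [eirc] add [zgf,sgc] -> 11 lines: bfdh vhhqe wlzu vge ryhlr ohmh pra zgf sgc qkzcu jfdz
Hunk 3: at line 5 remove [ohmh,pra,zgf] add [ezaez,dfa] -> 10 lines: bfdh vhhqe wlzu vge ryhlr ezaez dfa sgc qkzcu jfdz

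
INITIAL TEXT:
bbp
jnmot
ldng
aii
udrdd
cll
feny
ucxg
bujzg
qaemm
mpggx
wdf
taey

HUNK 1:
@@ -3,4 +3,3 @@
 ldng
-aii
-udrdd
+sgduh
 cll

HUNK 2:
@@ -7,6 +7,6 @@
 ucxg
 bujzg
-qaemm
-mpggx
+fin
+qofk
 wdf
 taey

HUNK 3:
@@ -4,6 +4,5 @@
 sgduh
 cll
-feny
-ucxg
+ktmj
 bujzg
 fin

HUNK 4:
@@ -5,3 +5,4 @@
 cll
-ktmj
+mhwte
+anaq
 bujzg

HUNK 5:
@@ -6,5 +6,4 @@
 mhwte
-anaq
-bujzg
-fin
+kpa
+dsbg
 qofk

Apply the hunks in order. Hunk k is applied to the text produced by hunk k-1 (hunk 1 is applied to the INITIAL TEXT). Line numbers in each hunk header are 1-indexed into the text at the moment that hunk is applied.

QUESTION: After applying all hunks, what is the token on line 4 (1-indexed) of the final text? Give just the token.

Hunk 1: at line 3 remove [aii,udrdd] add [sgduh] -> 12 lines: bbp jnmot ldng sgduh cll feny ucxg bujzg qaemm mpggx wdf taey
Hunk 2: at line 7 remove [qaemm,mpggx] add [fin,qofk] -> 12 lines: bbp jnmot ldng sgduh cll feny ucxg bujzg fin qofk wdf taey
Hunk 3: at line 4 remove [feny,ucxg] add [ktmj] -> 11 lines: bbp jnmot ldng sgduh cll ktmj bujzg fin qofk wdf taey
Hunk 4: at line 5 remove [ktmj] add [mhwte,anaq] -> 12 lines: bbp jnmot ldng sgduh cll mhwte anaq bujzg fin qofk wdf taey
Hunk 5: at line 6 remove [anaq,bujzg,fin] add [kpa,dsbg] -> 11 lines: bbp jnmot ldng sgduh cll mhwte kpa dsbg qofk wdf taey
Final line 4: sgduh

Answer: sgduh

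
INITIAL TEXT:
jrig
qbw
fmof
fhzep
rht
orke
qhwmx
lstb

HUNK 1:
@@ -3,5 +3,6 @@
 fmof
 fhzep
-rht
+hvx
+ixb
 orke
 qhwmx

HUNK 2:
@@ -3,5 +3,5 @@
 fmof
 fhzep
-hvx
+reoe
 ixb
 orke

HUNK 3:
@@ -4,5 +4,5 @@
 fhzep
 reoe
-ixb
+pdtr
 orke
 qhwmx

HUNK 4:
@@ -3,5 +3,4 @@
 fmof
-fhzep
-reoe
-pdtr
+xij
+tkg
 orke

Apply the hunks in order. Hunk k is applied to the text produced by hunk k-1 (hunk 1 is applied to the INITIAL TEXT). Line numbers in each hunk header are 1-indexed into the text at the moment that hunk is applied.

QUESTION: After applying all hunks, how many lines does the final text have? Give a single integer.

Answer: 8

Derivation:
Hunk 1: at line 3 remove [rht] add [hvx,ixb] -> 9 lines: jrig qbw fmof fhzep hvx ixb orke qhwmx lstb
Hunk 2: at line 3 remove [hvx] add [reoe] -> 9 lines: jrig qbw fmof fhzep reoe ixb orke qhwmx lstb
Hunk 3: at line 4 remove [ixb] add [pdtr] -> 9 lines: jrig qbw fmof fhzep reoe pdtr orke qhwmx lstb
Hunk 4: at line 3 remove [fhzep,reoe,pdtr] add [xij,tkg] -> 8 lines: jrig qbw fmof xij tkg orke qhwmx lstb
Final line count: 8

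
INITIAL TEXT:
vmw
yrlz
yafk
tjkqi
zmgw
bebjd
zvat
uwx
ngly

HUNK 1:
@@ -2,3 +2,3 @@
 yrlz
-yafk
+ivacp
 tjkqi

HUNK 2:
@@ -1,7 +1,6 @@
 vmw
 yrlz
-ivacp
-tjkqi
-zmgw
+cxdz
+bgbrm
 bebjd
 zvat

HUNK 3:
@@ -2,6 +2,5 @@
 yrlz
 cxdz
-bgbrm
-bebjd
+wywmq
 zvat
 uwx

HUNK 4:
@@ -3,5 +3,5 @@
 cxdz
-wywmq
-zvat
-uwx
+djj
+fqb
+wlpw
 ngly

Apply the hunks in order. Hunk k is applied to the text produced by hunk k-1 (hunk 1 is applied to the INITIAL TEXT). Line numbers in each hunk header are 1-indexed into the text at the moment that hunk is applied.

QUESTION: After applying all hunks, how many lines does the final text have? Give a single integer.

Hunk 1: at line 2 remove [yafk] add [ivacp] -> 9 lines: vmw yrlz ivacp tjkqi zmgw bebjd zvat uwx ngly
Hunk 2: at line 1 remove [ivacp,tjkqi,zmgw] add [cxdz,bgbrm] -> 8 lines: vmw yrlz cxdz bgbrm bebjd zvat uwx ngly
Hunk 3: at line 2 remove [bgbrm,bebjd] add [wywmq] -> 7 lines: vmw yrlz cxdz wywmq zvat uwx ngly
Hunk 4: at line 3 remove [wywmq,zvat,uwx] add [djj,fqb,wlpw] -> 7 lines: vmw yrlz cxdz djj fqb wlpw ngly
Final line count: 7

Answer: 7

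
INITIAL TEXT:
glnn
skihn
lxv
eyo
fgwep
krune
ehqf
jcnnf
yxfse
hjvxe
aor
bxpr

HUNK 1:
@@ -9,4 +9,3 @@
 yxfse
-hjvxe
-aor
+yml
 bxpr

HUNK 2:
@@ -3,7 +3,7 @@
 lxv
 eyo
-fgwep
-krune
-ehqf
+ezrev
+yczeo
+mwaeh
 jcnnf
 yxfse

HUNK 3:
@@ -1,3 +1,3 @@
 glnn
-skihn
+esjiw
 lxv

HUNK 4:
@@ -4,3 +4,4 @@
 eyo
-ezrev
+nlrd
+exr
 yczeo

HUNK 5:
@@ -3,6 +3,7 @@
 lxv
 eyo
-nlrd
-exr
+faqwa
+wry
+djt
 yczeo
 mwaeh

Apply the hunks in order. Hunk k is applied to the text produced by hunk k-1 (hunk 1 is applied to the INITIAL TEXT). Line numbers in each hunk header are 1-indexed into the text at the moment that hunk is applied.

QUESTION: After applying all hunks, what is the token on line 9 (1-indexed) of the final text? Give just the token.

Answer: mwaeh

Derivation:
Hunk 1: at line 9 remove [hjvxe,aor] add [yml] -> 11 lines: glnn skihn lxv eyo fgwep krune ehqf jcnnf yxfse yml bxpr
Hunk 2: at line 3 remove [fgwep,krune,ehqf] add [ezrev,yczeo,mwaeh] -> 11 lines: glnn skihn lxv eyo ezrev yczeo mwaeh jcnnf yxfse yml bxpr
Hunk 3: at line 1 remove [skihn] add [esjiw] -> 11 lines: glnn esjiw lxv eyo ezrev yczeo mwaeh jcnnf yxfse yml bxpr
Hunk 4: at line 4 remove [ezrev] add [nlrd,exr] -> 12 lines: glnn esjiw lxv eyo nlrd exr yczeo mwaeh jcnnf yxfse yml bxpr
Hunk 5: at line 3 remove [nlrd,exr] add [faqwa,wry,djt] -> 13 lines: glnn esjiw lxv eyo faqwa wry djt yczeo mwaeh jcnnf yxfse yml bxpr
Final line 9: mwaeh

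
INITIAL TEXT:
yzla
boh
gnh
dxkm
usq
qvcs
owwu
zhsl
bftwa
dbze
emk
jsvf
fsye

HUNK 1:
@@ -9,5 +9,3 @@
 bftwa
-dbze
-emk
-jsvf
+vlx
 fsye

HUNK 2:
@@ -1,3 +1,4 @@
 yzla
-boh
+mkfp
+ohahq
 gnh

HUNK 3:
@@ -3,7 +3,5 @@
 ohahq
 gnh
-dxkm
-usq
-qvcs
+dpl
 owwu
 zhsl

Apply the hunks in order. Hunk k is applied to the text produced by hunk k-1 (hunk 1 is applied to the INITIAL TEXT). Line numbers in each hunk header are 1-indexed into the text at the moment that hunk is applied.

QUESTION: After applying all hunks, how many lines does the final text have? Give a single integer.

Answer: 10

Derivation:
Hunk 1: at line 9 remove [dbze,emk,jsvf] add [vlx] -> 11 lines: yzla boh gnh dxkm usq qvcs owwu zhsl bftwa vlx fsye
Hunk 2: at line 1 remove [boh] add [mkfp,ohahq] -> 12 lines: yzla mkfp ohahq gnh dxkm usq qvcs owwu zhsl bftwa vlx fsye
Hunk 3: at line 3 remove [dxkm,usq,qvcs] add [dpl] -> 10 lines: yzla mkfp ohahq gnh dpl owwu zhsl bftwa vlx fsye
Final line count: 10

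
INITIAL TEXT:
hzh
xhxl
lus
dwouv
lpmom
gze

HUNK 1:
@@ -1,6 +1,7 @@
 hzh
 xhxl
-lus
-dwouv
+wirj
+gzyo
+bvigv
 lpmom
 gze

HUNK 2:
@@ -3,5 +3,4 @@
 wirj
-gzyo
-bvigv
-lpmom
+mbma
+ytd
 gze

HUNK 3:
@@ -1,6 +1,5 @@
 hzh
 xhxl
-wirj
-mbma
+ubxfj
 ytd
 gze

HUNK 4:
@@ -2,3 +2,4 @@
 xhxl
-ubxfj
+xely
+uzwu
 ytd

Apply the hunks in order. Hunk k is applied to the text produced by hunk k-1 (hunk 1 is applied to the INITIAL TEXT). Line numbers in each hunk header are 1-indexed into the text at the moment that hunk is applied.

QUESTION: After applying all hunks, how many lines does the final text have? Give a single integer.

Answer: 6

Derivation:
Hunk 1: at line 1 remove [lus,dwouv] add [wirj,gzyo,bvigv] -> 7 lines: hzh xhxl wirj gzyo bvigv lpmom gze
Hunk 2: at line 3 remove [gzyo,bvigv,lpmom] add [mbma,ytd] -> 6 lines: hzh xhxl wirj mbma ytd gze
Hunk 3: at line 1 remove [wirj,mbma] add [ubxfj] -> 5 lines: hzh xhxl ubxfj ytd gze
Hunk 4: at line 2 remove [ubxfj] add [xely,uzwu] -> 6 lines: hzh xhxl xely uzwu ytd gze
Final line count: 6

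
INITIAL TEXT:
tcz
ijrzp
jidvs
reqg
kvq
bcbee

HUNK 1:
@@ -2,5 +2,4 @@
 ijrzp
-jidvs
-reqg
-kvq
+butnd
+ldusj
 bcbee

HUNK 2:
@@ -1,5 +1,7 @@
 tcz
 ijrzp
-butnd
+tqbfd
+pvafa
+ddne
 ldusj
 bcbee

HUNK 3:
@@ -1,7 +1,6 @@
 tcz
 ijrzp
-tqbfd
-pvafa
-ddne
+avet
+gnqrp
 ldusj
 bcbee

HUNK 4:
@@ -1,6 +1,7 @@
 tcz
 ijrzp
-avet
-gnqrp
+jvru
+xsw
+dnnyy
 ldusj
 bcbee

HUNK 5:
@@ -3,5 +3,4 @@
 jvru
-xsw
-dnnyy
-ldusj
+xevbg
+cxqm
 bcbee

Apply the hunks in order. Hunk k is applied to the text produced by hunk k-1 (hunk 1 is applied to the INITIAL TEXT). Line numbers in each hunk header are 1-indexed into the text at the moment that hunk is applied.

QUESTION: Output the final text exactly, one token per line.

Answer: tcz
ijrzp
jvru
xevbg
cxqm
bcbee

Derivation:
Hunk 1: at line 2 remove [jidvs,reqg,kvq] add [butnd,ldusj] -> 5 lines: tcz ijrzp butnd ldusj bcbee
Hunk 2: at line 1 remove [butnd] add [tqbfd,pvafa,ddne] -> 7 lines: tcz ijrzp tqbfd pvafa ddne ldusj bcbee
Hunk 3: at line 1 remove [tqbfd,pvafa,ddne] add [avet,gnqrp] -> 6 lines: tcz ijrzp avet gnqrp ldusj bcbee
Hunk 4: at line 1 remove [avet,gnqrp] add [jvru,xsw,dnnyy] -> 7 lines: tcz ijrzp jvru xsw dnnyy ldusj bcbee
Hunk 5: at line 3 remove [xsw,dnnyy,ldusj] add [xevbg,cxqm] -> 6 lines: tcz ijrzp jvru xevbg cxqm bcbee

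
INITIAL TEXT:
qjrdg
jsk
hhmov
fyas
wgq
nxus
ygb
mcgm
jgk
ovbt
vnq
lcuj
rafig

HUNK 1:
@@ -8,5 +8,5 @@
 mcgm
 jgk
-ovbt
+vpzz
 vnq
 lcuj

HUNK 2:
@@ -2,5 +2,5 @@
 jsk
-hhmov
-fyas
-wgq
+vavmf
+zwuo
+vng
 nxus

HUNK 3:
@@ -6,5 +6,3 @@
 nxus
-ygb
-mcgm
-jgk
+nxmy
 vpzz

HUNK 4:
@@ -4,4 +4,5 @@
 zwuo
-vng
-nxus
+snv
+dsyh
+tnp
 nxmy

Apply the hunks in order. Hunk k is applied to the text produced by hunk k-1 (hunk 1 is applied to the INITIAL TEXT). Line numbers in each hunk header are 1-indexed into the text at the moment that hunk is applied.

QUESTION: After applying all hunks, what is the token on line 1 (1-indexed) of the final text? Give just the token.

Hunk 1: at line 8 remove [ovbt] add [vpzz] -> 13 lines: qjrdg jsk hhmov fyas wgq nxus ygb mcgm jgk vpzz vnq lcuj rafig
Hunk 2: at line 2 remove [hhmov,fyas,wgq] add [vavmf,zwuo,vng] -> 13 lines: qjrdg jsk vavmf zwuo vng nxus ygb mcgm jgk vpzz vnq lcuj rafig
Hunk 3: at line 6 remove [ygb,mcgm,jgk] add [nxmy] -> 11 lines: qjrdg jsk vavmf zwuo vng nxus nxmy vpzz vnq lcuj rafig
Hunk 4: at line 4 remove [vng,nxus] add [snv,dsyh,tnp] -> 12 lines: qjrdg jsk vavmf zwuo snv dsyh tnp nxmy vpzz vnq lcuj rafig
Final line 1: qjrdg

Answer: qjrdg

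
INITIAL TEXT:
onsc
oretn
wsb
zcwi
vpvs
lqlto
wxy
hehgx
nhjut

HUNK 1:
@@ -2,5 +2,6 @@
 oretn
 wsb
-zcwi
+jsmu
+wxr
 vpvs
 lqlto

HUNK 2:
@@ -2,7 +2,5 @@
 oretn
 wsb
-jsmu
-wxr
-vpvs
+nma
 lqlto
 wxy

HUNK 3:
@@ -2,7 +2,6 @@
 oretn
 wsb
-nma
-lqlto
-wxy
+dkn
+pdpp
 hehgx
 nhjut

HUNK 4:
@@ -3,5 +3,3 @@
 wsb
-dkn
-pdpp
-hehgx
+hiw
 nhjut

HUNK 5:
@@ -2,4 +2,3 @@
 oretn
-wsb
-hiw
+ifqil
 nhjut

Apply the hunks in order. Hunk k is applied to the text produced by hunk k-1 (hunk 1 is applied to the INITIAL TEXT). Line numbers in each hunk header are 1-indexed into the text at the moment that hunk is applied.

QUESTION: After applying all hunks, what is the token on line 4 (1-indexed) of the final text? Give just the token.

Hunk 1: at line 2 remove [zcwi] add [jsmu,wxr] -> 10 lines: onsc oretn wsb jsmu wxr vpvs lqlto wxy hehgx nhjut
Hunk 2: at line 2 remove [jsmu,wxr,vpvs] add [nma] -> 8 lines: onsc oretn wsb nma lqlto wxy hehgx nhjut
Hunk 3: at line 2 remove [nma,lqlto,wxy] add [dkn,pdpp] -> 7 lines: onsc oretn wsb dkn pdpp hehgx nhjut
Hunk 4: at line 3 remove [dkn,pdpp,hehgx] add [hiw] -> 5 lines: onsc oretn wsb hiw nhjut
Hunk 5: at line 2 remove [wsb,hiw] add [ifqil] -> 4 lines: onsc oretn ifqil nhjut
Final line 4: nhjut

Answer: nhjut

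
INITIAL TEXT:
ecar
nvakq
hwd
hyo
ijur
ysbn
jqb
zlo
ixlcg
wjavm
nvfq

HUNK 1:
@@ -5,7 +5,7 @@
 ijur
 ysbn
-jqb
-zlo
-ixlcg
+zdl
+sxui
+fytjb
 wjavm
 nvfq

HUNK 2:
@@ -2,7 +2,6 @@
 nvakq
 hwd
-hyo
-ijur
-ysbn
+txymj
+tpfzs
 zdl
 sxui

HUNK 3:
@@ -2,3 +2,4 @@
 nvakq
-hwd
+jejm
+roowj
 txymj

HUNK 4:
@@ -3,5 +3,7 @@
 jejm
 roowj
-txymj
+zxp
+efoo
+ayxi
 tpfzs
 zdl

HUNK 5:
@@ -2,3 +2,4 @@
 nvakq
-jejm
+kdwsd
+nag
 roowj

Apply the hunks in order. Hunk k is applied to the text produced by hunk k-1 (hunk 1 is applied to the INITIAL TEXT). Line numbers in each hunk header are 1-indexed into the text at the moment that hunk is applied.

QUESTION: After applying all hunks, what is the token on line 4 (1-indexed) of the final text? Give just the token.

Answer: nag

Derivation:
Hunk 1: at line 5 remove [jqb,zlo,ixlcg] add [zdl,sxui,fytjb] -> 11 lines: ecar nvakq hwd hyo ijur ysbn zdl sxui fytjb wjavm nvfq
Hunk 2: at line 2 remove [hyo,ijur,ysbn] add [txymj,tpfzs] -> 10 lines: ecar nvakq hwd txymj tpfzs zdl sxui fytjb wjavm nvfq
Hunk 3: at line 2 remove [hwd] add [jejm,roowj] -> 11 lines: ecar nvakq jejm roowj txymj tpfzs zdl sxui fytjb wjavm nvfq
Hunk 4: at line 3 remove [txymj] add [zxp,efoo,ayxi] -> 13 lines: ecar nvakq jejm roowj zxp efoo ayxi tpfzs zdl sxui fytjb wjavm nvfq
Hunk 5: at line 2 remove [jejm] add [kdwsd,nag] -> 14 lines: ecar nvakq kdwsd nag roowj zxp efoo ayxi tpfzs zdl sxui fytjb wjavm nvfq
Final line 4: nag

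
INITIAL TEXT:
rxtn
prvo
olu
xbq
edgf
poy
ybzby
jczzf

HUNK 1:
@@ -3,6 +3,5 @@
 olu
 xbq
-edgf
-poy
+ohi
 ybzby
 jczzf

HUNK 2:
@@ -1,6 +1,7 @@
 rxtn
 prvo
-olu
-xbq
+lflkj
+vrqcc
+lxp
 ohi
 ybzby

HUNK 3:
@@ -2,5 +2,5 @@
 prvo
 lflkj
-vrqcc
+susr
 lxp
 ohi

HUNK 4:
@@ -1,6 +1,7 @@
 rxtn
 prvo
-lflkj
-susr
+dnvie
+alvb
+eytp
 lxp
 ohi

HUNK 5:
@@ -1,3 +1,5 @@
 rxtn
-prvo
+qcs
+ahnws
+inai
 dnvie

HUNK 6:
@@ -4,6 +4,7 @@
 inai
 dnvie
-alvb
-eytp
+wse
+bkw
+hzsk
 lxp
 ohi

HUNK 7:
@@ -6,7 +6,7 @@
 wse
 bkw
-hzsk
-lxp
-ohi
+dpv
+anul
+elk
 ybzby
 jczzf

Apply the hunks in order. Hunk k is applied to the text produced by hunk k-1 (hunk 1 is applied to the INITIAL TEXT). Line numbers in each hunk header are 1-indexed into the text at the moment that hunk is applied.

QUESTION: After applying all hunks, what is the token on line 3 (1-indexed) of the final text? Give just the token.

Hunk 1: at line 3 remove [edgf,poy] add [ohi] -> 7 lines: rxtn prvo olu xbq ohi ybzby jczzf
Hunk 2: at line 1 remove [olu,xbq] add [lflkj,vrqcc,lxp] -> 8 lines: rxtn prvo lflkj vrqcc lxp ohi ybzby jczzf
Hunk 3: at line 2 remove [vrqcc] add [susr] -> 8 lines: rxtn prvo lflkj susr lxp ohi ybzby jczzf
Hunk 4: at line 1 remove [lflkj,susr] add [dnvie,alvb,eytp] -> 9 lines: rxtn prvo dnvie alvb eytp lxp ohi ybzby jczzf
Hunk 5: at line 1 remove [prvo] add [qcs,ahnws,inai] -> 11 lines: rxtn qcs ahnws inai dnvie alvb eytp lxp ohi ybzby jczzf
Hunk 6: at line 4 remove [alvb,eytp] add [wse,bkw,hzsk] -> 12 lines: rxtn qcs ahnws inai dnvie wse bkw hzsk lxp ohi ybzby jczzf
Hunk 7: at line 6 remove [hzsk,lxp,ohi] add [dpv,anul,elk] -> 12 lines: rxtn qcs ahnws inai dnvie wse bkw dpv anul elk ybzby jczzf
Final line 3: ahnws

Answer: ahnws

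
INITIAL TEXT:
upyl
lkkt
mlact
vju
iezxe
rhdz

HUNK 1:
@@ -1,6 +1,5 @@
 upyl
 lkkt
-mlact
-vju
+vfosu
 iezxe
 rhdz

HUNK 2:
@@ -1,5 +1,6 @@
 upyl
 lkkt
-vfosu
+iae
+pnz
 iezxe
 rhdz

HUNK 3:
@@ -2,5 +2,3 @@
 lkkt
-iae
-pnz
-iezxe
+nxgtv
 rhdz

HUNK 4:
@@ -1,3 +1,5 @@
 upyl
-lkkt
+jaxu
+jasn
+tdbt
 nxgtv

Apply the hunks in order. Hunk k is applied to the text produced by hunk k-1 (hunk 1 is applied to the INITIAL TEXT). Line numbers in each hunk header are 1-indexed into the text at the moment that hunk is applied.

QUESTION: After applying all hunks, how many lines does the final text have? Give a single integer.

Hunk 1: at line 1 remove [mlact,vju] add [vfosu] -> 5 lines: upyl lkkt vfosu iezxe rhdz
Hunk 2: at line 1 remove [vfosu] add [iae,pnz] -> 6 lines: upyl lkkt iae pnz iezxe rhdz
Hunk 3: at line 2 remove [iae,pnz,iezxe] add [nxgtv] -> 4 lines: upyl lkkt nxgtv rhdz
Hunk 4: at line 1 remove [lkkt] add [jaxu,jasn,tdbt] -> 6 lines: upyl jaxu jasn tdbt nxgtv rhdz
Final line count: 6

Answer: 6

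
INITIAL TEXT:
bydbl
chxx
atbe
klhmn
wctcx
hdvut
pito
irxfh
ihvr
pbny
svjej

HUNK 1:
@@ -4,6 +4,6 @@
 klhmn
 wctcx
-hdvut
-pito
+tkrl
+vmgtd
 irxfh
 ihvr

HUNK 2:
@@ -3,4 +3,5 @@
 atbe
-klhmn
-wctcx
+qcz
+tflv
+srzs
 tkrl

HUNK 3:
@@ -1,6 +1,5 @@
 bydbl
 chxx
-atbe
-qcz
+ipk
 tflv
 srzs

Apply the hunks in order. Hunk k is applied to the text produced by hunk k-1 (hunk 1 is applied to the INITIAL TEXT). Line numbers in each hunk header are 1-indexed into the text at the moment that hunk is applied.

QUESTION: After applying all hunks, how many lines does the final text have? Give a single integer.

Answer: 11

Derivation:
Hunk 1: at line 4 remove [hdvut,pito] add [tkrl,vmgtd] -> 11 lines: bydbl chxx atbe klhmn wctcx tkrl vmgtd irxfh ihvr pbny svjej
Hunk 2: at line 3 remove [klhmn,wctcx] add [qcz,tflv,srzs] -> 12 lines: bydbl chxx atbe qcz tflv srzs tkrl vmgtd irxfh ihvr pbny svjej
Hunk 3: at line 1 remove [atbe,qcz] add [ipk] -> 11 lines: bydbl chxx ipk tflv srzs tkrl vmgtd irxfh ihvr pbny svjej
Final line count: 11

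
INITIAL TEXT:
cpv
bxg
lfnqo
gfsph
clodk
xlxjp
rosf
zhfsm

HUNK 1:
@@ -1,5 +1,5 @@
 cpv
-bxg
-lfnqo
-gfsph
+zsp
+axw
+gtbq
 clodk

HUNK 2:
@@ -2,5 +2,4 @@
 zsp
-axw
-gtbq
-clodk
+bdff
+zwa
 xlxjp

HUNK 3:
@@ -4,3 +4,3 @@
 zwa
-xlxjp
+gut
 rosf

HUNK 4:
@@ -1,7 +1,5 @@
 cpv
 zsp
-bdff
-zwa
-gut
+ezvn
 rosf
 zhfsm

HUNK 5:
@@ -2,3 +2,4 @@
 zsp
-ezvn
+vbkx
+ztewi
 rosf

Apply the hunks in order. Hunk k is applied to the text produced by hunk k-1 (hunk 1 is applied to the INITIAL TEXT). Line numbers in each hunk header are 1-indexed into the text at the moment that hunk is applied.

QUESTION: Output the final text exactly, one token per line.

Answer: cpv
zsp
vbkx
ztewi
rosf
zhfsm

Derivation:
Hunk 1: at line 1 remove [bxg,lfnqo,gfsph] add [zsp,axw,gtbq] -> 8 lines: cpv zsp axw gtbq clodk xlxjp rosf zhfsm
Hunk 2: at line 2 remove [axw,gtbq,clodk] add [bdff,zwa] -> 7 lines: cpv zsp bdff zwa xlxjp rosf zhfsm
Hunk 3: at line 4 remove [xlxjp] add [gut] -> 7 lines: cpv zsp bdff zwa gut rosf zhfsm
Hunk 4: at line 1 remove [bdff,zwa,gut] add [ezvn] -> 5 lines: cpv zsp ezvn rosf zhfsm
Hunk 5: at line 2 remove [ezvn] add [vbkx,ztewi] -> 6 lines: cpv zsp vbkx ztewi rosf zhfsm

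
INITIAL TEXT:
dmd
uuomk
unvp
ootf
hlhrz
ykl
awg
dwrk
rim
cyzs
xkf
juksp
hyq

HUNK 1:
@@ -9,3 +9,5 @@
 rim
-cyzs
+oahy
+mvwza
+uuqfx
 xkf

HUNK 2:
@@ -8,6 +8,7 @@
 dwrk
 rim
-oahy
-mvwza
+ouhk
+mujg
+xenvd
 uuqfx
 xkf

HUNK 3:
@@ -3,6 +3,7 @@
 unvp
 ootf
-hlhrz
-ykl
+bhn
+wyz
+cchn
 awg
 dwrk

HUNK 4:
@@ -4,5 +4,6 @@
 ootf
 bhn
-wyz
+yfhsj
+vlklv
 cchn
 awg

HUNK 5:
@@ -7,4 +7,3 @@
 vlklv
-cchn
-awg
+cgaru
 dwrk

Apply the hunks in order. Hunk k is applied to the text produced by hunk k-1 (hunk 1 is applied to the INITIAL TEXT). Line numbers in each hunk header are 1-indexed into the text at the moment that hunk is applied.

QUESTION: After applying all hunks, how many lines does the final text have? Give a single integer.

Hunk 1: at line 9 remove [cyzs] add [oahy,mvwza,uuqfx] -> 15 lines: dmd uuomk unvp ootf hlhrz ykl awg dwrk rim oahy mvwza uuqfx xkf juksp hyq
Hunk 2: at line 8 remove [oahy,mvwza] add [ouhk,mujg,xenvd] -> 16 lines: dmd uuomk unvp ootf hlhrz ykl awg dwrk rim ouhk mujg xenvd uuqfx xkf juksp hyq
Hunk 3: at line 3 remove [hlhrz,ykl] add [bhn,wyz,cchn] -> 17 lines: dmd uuomk unvp ootf bhn wyz cchn awg dwrk rim ouhk mujg xenvd uuqfx xkf juksp hyq
Hunk 4: at line 4 remove [wyz] add [yfhsj,vlklv] -> 18 lines: dmd uuomk unvp ootf bhn yfhsj vlklv cchn awg dwrk rim ouhk mujg xenvd uuqfx xkf juksp hyq
Hunk 5: at line 7 remove [cchn,awg] add [cgaru] -> 17 lines: dmd uuomk unvp ootf bhn yfhsj vlklv cgaru dwrk rim ouhk mujg xenvd uuqfx xkf juksp hyq
Final line count: 17

Answer: 17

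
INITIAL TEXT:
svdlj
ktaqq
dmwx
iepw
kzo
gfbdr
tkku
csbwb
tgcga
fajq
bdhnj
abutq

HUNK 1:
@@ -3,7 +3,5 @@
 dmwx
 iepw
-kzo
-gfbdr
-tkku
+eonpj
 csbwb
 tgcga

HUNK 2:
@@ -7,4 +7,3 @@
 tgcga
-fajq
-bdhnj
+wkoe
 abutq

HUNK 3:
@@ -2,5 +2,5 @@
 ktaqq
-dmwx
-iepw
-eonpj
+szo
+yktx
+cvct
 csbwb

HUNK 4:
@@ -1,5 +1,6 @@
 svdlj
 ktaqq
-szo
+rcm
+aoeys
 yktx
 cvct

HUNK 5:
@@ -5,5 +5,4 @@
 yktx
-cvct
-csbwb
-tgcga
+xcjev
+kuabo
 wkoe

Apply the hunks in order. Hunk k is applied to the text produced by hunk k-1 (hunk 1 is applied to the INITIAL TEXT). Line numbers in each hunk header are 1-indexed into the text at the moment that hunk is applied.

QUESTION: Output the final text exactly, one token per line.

Answer: svdlj
ktaqq
rcm
aoeys
yktx
xcjev
kuabo
wkoe
abutq

Derivation:
Hunk 1: at line 3 remove [kzo,gfbdr,tkku] add [eonpj] -> 10 lines: svdlj ktaqq dmwx iepw eonpj csbwb tgcga fajq bdhnj abutq
Hunk 2: at line 7 remove [fajq,bdhnj] add [wkoe] -> 9 lines: svdlj ktaqq dmwx iepw eonpj csbwb tgcga wkoe abutq
Hunk 3: at line 2 remove [dmwx,iepw,eonpj] add [szo,yktx,cvct] -> 9 lines: svdlj ktaqq szo yktx cvct csbwb tgcga wkoe abutq
Hunk 4: at line 1 remove [szo] add [rcm,aoeys] -> 10 lines: svdlj ktaqq rcm aoeys yktx cvct csbwb tgcga wkoe abutq
Hunk 5: at line 5 remove [cvct,csbwb,tgcga] add [xcjev,kuabo] -> 9 lines: svdlj ktaqq rcm aoeys yktx xcjev kuabo wkoe abutq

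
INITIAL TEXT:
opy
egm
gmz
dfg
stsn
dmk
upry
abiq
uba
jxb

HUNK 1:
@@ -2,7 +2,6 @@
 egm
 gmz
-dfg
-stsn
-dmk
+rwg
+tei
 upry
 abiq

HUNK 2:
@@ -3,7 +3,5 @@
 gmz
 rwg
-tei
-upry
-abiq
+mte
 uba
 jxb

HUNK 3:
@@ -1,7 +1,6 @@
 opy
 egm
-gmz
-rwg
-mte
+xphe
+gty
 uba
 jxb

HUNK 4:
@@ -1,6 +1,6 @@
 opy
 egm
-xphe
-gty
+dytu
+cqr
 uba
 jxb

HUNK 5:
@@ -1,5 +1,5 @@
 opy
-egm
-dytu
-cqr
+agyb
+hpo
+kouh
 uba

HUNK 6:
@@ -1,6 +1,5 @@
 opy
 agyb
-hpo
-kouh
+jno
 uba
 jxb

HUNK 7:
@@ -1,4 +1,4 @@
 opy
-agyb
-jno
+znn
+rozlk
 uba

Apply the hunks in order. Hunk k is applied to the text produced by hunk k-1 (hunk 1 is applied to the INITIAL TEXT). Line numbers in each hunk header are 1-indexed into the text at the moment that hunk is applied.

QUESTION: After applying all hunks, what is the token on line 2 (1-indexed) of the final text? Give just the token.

Answer: znn

Derivation:
Hunk 1: at line 2 remove [dfg,stsn,dmk] add [rwg,tei] -> 9 lines: opy egm gmz rwg tei upry abiq uba jxb
Hunk 2: at line 3 remove [tei,upry,abiq] add [mte] -> 7 lines: opy egm gmz rwg mte uba jxb
Hunk 3: at line 1 remove [gmz,rwg,mte] add [xphe,gty] -> 6 lines: opy egm xphe gty uba jxb
Hunk 4: at line 1 remove [xphe,gty] add [dytu,cqr] -> 6 lines: opy egm dytu cqr uba jxb
Hunk 5: at line 1 remove [egm,dytu,cqr] add [agyb,hpo,kouh] -> 6 lines: opy agyb hpo kouh uba jxb
Hunk 6: at line 1 remove [hpo,kouh] add [jno] -> 5 lines: opy agyb jno uba jxb
Hunk 7: at line 1 remove [agyb,jno] add [znn,rozlk] -> 5 lines: opy znn rozlk uba jxb
Final line 2: znn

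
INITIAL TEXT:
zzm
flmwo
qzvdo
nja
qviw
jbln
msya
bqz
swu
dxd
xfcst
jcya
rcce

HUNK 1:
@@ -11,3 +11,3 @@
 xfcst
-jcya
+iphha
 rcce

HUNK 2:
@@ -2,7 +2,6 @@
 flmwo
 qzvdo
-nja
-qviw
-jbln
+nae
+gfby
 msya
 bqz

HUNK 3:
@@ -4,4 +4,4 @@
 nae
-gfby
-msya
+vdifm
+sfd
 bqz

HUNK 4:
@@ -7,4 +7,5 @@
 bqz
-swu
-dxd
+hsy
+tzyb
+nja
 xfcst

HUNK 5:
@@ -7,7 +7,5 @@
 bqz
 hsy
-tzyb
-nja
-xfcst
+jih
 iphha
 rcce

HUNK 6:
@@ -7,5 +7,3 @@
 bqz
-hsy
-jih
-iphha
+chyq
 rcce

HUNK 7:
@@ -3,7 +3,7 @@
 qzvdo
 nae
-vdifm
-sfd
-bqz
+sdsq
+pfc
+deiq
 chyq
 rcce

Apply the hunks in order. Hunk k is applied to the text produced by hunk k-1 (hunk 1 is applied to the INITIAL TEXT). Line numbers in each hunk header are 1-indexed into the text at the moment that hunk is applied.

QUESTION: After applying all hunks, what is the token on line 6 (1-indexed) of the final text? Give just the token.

Answer: pfc

Derivation:
Hunk 1: at line 11 remove [jcya] add [iphha] -> 13 lines: zzm flmwo qzvdo nja qviw jbln msya bqz swu dxd xfcst iphha rcce
Hunk 2: at line 2 remove [nja,qviw,jbln] add [nae,gfby] -> 12 lines: zzm flmwo qzvdo nae gfby msya bqz swu dxd xfcst iphha rcce
Hunk 3: at line 4 remove [gfby,msya] add [vdifm,sfd] -> 12 lines: zzm flmwo qzvdo nae vdifm sfd bqz swu dxd xfcst iphha rcce
Hunk 4: at line 7 remove [swu,dxd] add [hsy,tzyb,nja] -> 13 lines: zzm flmwo qzvdo nae vdifm sfd bqz hsy tzyb nja xfcst iphha rcce
Hunk 5: at line 7 remove [tzyb,nja,xfcst] add [jih] -> 11 lines: zzm flmwo qzvdo nae vdifm sfd bqz hsy jih iphha rcce
Hunk 6: at line 7 remove [hsy,jih,iphha] add [chyq] -> 9 lines: zzm flmwo qzvdo nae vdifm sfd bqz chyq rcce
Hunk 7: at line 3 remove [vdifm,sfd,bqz] add [sdsq,pfc,deiq] -> 9 lines: zzm flmwo qzvdo nae sdsq pfc deiq chyq rcce
Final line 6: pfc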